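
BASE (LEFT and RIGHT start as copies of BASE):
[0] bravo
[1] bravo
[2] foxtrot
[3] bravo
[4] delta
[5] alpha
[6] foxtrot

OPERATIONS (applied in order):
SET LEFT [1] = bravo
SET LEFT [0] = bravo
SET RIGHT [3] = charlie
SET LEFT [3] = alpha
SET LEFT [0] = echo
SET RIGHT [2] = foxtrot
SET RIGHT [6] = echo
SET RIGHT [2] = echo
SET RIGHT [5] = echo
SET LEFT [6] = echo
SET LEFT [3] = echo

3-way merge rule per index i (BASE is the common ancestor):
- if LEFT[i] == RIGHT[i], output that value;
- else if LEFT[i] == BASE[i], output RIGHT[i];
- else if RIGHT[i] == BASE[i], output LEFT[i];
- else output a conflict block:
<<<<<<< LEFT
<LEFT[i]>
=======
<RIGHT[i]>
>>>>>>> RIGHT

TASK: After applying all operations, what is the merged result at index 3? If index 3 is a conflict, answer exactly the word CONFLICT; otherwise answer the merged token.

Answer: CONFLICT

Derivation:
Final LEFT:  [echo, bravo, foxtrot, echo, delta, alpha, echo]
Final RIGHT: [bravo, bravo, echo, charlie, delta, echo, echo]
i=0: L=echo, R=bravo=BASE -> take LEFT -> echo
i=1: L=bravo R=bravo -> agree -> bravo
i=2: L=foxtrot=BASE, R=echo -> take RIGHT -> echo
i=3: BASE=bravo L=echo R=charlie all differ -> CONFLICT
i=4: L=delta R=delta -> agree -> delta
i=5: L=alpha=BASE, R=echo -> take RIGHT -> echo
i=6: L=echo R=echo -> agree -> echo
Index 3 -> CONFLICT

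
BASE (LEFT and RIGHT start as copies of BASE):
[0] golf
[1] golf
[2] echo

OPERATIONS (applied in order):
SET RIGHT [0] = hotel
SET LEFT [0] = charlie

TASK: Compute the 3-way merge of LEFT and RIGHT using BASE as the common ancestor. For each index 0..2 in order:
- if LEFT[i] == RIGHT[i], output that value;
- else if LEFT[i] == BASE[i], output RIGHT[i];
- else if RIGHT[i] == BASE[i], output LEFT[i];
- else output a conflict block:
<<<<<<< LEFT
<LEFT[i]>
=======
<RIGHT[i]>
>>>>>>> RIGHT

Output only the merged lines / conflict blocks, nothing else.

Final LEFT:  [charlie, golf, echo]
Final RIGHT: [hotel, golf, echo]
i=0: BASE=golf L=charlie R=hotel all differ -> CONFLICT
i=1: L=golf R=golf -> agree -> golf
i=2: L=echo R=echo -> agree -> echo

Answer: <<<<<<< LEFT
charlie
=======
hotel
>>>>>>> RIGHT
golf
echo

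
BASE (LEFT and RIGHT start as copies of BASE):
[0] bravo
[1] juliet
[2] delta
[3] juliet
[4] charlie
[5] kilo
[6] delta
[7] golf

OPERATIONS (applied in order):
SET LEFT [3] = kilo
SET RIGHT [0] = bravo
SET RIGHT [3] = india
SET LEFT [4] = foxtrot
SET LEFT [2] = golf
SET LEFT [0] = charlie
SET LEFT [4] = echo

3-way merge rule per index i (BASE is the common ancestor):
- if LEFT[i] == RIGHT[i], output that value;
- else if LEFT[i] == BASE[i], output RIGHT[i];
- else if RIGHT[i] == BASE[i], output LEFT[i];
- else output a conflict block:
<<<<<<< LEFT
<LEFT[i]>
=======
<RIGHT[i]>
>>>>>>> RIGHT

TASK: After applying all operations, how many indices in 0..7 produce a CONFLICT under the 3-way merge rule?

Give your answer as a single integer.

Final LEFT:  [charlie, juliet, golf, kilo, echo, kilo, delta, golf]
Final RIGHT: [bravo, juliet, delta, india, charlie, kilo, delta, golf]
i=0: L=charlie, R=bravo=BASE -> take LEFT -> charlie
i=1: L=juliet R=juliet -> agree -> juliet
i=2: L=golf, R=delta=BASE -> take LEFT -> golf
i=3: BASE=juliet L=kilo R=india all differ -> CONFLICT
i=4: L=echo, R=charlie=BASE -> take LEFT -> echo
i=5: L=kilo R=kilo -> agree -> kilo
i=6: L=delta R=delta -> agree -> delta
i=7: L=golf R=golf -> agree -> golf
Conflict count: 1

Answer: 1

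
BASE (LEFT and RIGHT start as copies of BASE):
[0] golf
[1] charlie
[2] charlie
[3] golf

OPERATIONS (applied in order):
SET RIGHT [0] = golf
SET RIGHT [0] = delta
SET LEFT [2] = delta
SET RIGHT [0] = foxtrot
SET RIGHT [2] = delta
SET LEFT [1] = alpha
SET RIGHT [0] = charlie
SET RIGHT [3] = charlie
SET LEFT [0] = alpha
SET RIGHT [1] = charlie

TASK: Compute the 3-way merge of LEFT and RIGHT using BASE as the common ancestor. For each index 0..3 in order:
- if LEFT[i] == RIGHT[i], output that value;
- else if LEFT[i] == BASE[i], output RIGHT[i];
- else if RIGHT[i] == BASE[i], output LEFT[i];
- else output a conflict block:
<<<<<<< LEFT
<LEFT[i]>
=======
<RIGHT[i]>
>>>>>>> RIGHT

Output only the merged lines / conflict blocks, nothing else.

Answer: <<<<<<< LEFT
alpha
=======
charlie
>>>>>>> RIGHT
alpha
delta
charlie

Derivation:
Final LEFT:  [alpha, alpha, delta, golf]
Final RIGHT: [charlie, charlie, delta, charlie]
i=0: BASE=golf L=alpha R=charlie all differ -> CONFLICT
i=1: L=alpha, R=charlie=BASE -> take LEFT -> alpha
i=2: L=delta R=delta -> agree -> delta
i=3: L=golf=BASE, R=charlie -> take RIGHT -> charlie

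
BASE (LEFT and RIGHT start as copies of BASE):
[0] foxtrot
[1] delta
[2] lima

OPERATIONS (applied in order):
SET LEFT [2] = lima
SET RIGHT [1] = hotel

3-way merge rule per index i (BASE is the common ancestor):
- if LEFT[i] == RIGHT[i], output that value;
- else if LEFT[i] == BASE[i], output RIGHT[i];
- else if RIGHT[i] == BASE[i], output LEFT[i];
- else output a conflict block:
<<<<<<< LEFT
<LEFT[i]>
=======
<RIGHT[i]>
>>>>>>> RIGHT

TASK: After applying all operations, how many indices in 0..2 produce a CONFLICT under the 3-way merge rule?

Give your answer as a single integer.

Answer: 0

Derivation:
Final LEFT:  [foxtrot, delta, lima]
Final RIGHT: [foxtrot, hotel, lima]
i=0: L=foxtrot R=foxtrot -> agree -> foxtrot
i=1: L=delta=BASE, R=hotel -> take RIGHT -> hotel
i=2: L=lima R=lima -> agree -> lima
Conflict count: 0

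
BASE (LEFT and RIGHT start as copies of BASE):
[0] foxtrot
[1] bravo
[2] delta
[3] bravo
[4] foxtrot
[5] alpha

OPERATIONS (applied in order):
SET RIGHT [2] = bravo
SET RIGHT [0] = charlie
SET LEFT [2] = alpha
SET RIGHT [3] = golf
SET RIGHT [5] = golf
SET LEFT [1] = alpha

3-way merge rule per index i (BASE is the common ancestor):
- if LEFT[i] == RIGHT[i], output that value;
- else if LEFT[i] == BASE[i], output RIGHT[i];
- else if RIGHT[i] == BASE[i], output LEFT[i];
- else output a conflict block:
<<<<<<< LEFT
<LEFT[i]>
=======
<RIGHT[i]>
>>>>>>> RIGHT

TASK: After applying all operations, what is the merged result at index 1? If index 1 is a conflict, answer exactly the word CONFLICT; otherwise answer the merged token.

Final LEFT:  [foxtrot, alpha, alpha, bravo, foxtrot, alpha]
Final RIGHT: [charlie, bravo, bravo, golf, foxtrot, golf]
i=0: L=foxtrot=BASE, R=charlie -> take RIGHT -> charlie
i=1: L=alpha, R=bravo=BASE -> take LEFT -> alpha
i=2: BASE=delta L=alpha R=bravo all differ -> CONFLICT
i=3: L=bravo=BASE, R=golf -> take RIGHT -> golf
i=4: L=foxtrot R=foxtrot -> agree -> foxtrot
i=5: L=alpha=BASE, R=golf -> take RIGHT -> golf
Index 1 -> alpha

Answer: alpha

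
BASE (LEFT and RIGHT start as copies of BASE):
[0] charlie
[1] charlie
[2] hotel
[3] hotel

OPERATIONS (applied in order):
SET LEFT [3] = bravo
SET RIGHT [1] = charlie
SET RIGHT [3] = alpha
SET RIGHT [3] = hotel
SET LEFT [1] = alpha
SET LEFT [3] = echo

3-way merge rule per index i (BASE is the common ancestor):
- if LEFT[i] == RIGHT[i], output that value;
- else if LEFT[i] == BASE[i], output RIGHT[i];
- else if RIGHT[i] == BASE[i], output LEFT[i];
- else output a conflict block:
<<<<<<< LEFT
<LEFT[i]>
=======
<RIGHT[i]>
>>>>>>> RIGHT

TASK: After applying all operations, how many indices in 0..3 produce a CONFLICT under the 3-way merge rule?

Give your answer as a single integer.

Answer: 0

Derivation:
Final LEFT:  [charlie, alpha, hotel, echo]
Final RIGHT: [charlie, charlie, hotel, hotel]
i=0: L=charlie R=charlie -> agree -> charlie
i=1: L=alpha, R=charlie=BASE -> take LEFT -> alpha
i=2: L=hotel R=hotel -> agree -> hotel
i=3: L=echo, R=hotel=BASE -> take LEFT -> echo
Conflict count: 0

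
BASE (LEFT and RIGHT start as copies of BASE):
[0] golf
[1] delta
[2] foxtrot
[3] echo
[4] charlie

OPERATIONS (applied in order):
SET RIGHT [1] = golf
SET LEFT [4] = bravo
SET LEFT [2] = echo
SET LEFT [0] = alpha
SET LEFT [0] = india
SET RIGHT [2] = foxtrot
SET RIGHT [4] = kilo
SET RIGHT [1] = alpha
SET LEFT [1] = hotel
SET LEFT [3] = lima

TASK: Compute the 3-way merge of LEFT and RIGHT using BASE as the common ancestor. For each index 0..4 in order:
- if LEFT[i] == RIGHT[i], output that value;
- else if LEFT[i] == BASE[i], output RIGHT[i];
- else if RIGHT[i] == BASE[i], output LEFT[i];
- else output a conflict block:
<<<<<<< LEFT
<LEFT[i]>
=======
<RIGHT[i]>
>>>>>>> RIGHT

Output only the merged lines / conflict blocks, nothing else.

Answer: india
<<<<<<< LEFT
hotel
=======
alpha
>>>>>>> RIGHT
echo
lima
<<<<<<< LEFT
bravo
=======
kilo
>>>>>>> RIGHT

Derivation:
Final LEFT:  [india, hotel, echo, lima, bravo]
Final RIGHT: [golf, alpha, foxtrot, echo, kilo]
i=0: L=india, R=golf=BASE -> take LEFT -> india
i=1: BASE=delta L=hotel R=alpha all differ -> CONFLICT
i=2: L=echo, R=foxtrot=BASE -> take LEFT -> echo
i=3: L=lima, R=echo=BASE -> take LEFT -> lima
i=4: BASE=charlie L=bravo R=kilo all differ -> CONFLICT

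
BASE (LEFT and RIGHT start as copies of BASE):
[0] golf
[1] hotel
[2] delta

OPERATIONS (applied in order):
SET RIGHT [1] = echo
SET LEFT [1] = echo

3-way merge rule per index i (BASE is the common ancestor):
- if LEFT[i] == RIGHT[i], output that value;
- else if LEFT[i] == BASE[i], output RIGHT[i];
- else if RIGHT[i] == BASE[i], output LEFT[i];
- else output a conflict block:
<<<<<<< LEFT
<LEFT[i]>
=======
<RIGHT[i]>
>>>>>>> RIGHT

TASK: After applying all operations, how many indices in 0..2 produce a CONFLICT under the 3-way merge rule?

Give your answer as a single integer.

Answer: 0

Derivation:
Final LEFT:  [golf, echo, delta]
Final RIGHT: [golf, echo, delta]
i=0: L=golf R=golf -> agree -> golf
i=1: L=echo R=echo -> agree -> echo
i=2: L=delta R=delta -> agree -> delta
Conflict count: 0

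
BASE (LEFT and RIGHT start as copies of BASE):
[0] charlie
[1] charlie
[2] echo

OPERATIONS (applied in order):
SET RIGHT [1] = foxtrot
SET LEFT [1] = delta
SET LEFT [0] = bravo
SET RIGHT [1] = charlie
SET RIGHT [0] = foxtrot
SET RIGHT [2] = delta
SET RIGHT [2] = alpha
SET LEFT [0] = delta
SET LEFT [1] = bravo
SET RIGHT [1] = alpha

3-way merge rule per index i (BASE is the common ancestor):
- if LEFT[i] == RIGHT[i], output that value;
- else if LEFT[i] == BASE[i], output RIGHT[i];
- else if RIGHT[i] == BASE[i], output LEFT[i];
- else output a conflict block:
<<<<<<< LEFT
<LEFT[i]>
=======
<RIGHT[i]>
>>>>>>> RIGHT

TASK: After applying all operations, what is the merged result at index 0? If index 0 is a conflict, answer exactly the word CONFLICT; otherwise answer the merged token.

Answer: CONFLICT

Derivation:
Final LEFT:  [delta, bravo, echo]
Final RIGHT: [foxtrot, alpha, alpha]
i=0: BASE=charlie L=delta R=foxtrot all differ -> CONFLICT
i=1: BASE=charlie L=bravo R=alpha all differ -> CONFLICT
i=2: L=echo=BASE, R=alpha -> take RIGHT -> alpha
Index 0 -> CONFLICT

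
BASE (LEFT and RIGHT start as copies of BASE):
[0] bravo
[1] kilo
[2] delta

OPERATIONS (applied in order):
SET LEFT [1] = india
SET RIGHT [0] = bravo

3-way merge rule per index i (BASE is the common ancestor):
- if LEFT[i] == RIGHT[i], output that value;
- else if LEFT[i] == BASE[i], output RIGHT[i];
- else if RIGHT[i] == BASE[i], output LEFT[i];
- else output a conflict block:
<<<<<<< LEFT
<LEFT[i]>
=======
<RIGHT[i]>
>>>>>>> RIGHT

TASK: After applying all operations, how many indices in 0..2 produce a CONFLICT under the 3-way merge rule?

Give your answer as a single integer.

Final LEFT:  [bravo, india, delta]
Final RIGHT: [bravo, kilo, delta]
i=0: L=bravo R=bravo -> agree -> bravo
i=1: L=india, R=kilo=BASE -> take LEFT -> india
i=2: L=delta R=delta -> agree -> delta
Conflict count: 0

Answer: 0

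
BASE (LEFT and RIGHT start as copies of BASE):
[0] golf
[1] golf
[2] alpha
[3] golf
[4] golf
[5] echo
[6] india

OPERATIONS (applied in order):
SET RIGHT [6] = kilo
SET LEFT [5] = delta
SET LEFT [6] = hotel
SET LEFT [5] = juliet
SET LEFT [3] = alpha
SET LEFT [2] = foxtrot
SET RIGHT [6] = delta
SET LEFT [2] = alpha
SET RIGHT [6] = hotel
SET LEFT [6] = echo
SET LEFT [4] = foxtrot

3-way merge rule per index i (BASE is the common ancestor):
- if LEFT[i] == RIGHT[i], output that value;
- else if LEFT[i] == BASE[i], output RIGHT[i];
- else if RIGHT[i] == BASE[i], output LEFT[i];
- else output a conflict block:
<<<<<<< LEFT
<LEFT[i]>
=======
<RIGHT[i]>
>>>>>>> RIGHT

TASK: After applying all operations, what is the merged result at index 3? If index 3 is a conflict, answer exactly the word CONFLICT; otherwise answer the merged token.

Final LEFT:  [golf, golf, alpha, alpha, foxtrot, juliet, echo]
Final RIGHT: [golf, golf, alpha, golf, golf, echo, hotel]
i=0: L=golf R=golf -> agree -> golf
i=1: L=golf R=golf -> agree -> golf
i=2: L=alpha R=alpha -> agree -> alpha
i=3: L=alpha, R=golf=BASE -> take LEFT -> alpha
i=4: L=foxtrot, R=golf=BASE -> take LEFT -> foxtrot
i=5: L=juliet, R=echo=BASE -> take LEFT -> juliet
i=6: BASE=india L=echo R=hotel all differ -> CONFLICT
Index 3 -> alpha

Answer: alpha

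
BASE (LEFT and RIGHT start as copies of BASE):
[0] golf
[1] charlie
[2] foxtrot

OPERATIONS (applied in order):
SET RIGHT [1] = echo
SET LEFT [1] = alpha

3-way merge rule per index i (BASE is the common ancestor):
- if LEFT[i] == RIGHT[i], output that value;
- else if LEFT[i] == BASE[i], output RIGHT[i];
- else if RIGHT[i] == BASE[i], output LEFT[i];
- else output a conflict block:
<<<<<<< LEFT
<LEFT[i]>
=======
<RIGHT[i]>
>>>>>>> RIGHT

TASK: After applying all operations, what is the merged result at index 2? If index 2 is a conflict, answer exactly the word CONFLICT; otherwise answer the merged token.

Answer: foxtrot

Derivation:
Final LEFT:  [golf, alpha, foxtrot]
Final RIGHT: [golf, echo, foxtrot]
i=0: L=golf R=golf -> agree -> golf
i=1: BASE=charlie L=alpha R=echo all differ -> CONFLICT
i=2: L=foxtrot R=foxtrot -> agree -> foxtrot
Index 2 -> foxtrot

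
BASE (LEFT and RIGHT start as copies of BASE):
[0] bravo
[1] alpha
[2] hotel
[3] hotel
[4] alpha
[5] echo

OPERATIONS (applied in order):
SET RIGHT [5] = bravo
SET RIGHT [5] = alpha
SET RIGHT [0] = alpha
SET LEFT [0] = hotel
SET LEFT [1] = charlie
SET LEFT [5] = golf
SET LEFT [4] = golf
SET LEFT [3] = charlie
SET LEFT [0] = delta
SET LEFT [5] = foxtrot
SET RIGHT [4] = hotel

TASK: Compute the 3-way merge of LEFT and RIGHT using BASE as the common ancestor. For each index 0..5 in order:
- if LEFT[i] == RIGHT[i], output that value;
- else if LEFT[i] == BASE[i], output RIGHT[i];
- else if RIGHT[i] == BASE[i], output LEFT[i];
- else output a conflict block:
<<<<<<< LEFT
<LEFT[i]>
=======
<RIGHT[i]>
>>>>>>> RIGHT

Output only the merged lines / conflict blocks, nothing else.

Answer: <<<<<<< LEFT
delta
=======
alpha
>>>>>>> RIGHT
charlie
hotel
charlie
<<<<<<< LEFT
golf
=======
hotel
>>>>>>> RIGHT
<<<<<<< LEFT
foxtrot
=======
alpha
>>>>>>> RIGHT

Derivation:
Final LEFT:  [delta, charlie, hotel, charlie, golf, foxtrot]
Final RIGHT: [alpha, alpha, hotel, hotel, hotel, alpha]
i=0: BASE=bravo L=delta R=alpha all differ -> CONFLICT
i=1: L=charlie, R=alpha=BASE -> take LEFT -> charlie
i=2: L=hotel R=hotel -> agree -> hotel
i=3: L=charlie, R=hotel=BASE -> take LEFT -> charlie
i=4: BASE=alpha L=golf R=hotel all differ -> CONFLICT
i=5: BASE=echo L=foxtrot R=alpha all differ -> CONFLICT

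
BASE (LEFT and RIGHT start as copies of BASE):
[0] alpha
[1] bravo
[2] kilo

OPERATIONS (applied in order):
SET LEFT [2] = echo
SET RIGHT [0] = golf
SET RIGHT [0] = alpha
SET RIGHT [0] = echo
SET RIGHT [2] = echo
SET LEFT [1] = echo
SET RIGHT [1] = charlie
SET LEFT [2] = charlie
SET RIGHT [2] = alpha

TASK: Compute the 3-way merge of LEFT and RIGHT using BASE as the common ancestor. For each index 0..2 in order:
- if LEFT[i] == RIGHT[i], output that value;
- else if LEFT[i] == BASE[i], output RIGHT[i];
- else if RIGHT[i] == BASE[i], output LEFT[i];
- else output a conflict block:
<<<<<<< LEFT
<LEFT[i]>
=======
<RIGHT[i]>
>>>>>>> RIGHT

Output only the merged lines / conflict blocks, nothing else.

Final LEFT:  [alpha, echo, charlie]
Final RIGHT: [echo, charlie, alpha]
i=0: L=alpha=BASE, R=echo -> take RIGHT -> echo
i=1: BASE=bravo L=echo R=charlie all differ -> CONFLICT
i=2: BASE=kilo L=charlie R=alpha all differ -> CONFLICT

Answer: echo
<<<<<<< LEFT
echo
=======
charlie
>>>>>>> RIGHT
<<<<<<< LEFT
charlie
=======
alpha
>>>>>>> RIGHT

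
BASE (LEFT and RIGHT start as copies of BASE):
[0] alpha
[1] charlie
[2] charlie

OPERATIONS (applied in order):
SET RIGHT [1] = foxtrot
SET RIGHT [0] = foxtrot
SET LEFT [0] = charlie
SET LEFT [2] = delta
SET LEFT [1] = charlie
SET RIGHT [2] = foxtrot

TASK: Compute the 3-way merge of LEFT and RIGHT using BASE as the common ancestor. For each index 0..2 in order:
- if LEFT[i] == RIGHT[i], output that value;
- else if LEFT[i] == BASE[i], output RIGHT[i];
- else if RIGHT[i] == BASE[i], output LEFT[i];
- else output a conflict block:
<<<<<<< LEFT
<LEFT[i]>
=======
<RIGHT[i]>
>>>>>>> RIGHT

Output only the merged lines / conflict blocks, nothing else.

Answer: <<<<<<< LEFT
charlie
=======
foxtrot
>>>>>>> RIGHT
foxtrot
<<<<<<< LEFT
delta
=======
foxtrot
>>>>>>> RIGHT

Derivation:
Final LEFT:  [charlie, charlie, delta]
Final RIGHT: [foxtrot, foxtrot, foxtrot]
i=0: BASE=alpha L=charlie R=foxtrot all differ -> CONFLICT
i=1: L=charlie=BASE, R=foxtrot -> take RIGHT -> foxtrot
i=2: BASE=charlie L=delta R=foxtrot all differ -> CONFLICT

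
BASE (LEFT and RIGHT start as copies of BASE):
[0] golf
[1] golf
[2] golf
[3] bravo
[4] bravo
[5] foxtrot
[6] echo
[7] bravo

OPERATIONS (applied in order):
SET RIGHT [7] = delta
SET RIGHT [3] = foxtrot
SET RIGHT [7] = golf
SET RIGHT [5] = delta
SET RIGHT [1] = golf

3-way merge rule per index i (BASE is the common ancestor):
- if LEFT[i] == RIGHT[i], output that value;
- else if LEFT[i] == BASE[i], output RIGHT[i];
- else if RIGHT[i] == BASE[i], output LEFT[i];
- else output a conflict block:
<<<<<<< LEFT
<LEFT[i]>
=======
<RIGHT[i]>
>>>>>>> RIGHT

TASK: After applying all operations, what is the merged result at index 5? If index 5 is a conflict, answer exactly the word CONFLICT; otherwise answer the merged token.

Final LEFT:  [golf, golf, golf, bravo, bravo, foxtrot, echo, bravo]
Final RIGHT: [golf, golf, golf, foxtrot, bravo, delta, echo, golf]
i=0: L=golf R=golf -> agree -> golf
i=1: L=golf R=golf -> agree -> golf
i=2: L=golf R=golf -> agree -> golf
i=3: L=bravo=BASE, R=foxtrot -> take RIGHT -> foxtrot
i=4: L=bravo R=bravo -> agree -> bravo
i=5: L=foxtrot=BASE, R=delta -> take RIGHT -> delta
i=6: L=echo R=echo -> agree -> echo
i=7: L=bravo=BASE, R=golf -> take RIGHT -> golf
Index 5 -> delta

Answer: delta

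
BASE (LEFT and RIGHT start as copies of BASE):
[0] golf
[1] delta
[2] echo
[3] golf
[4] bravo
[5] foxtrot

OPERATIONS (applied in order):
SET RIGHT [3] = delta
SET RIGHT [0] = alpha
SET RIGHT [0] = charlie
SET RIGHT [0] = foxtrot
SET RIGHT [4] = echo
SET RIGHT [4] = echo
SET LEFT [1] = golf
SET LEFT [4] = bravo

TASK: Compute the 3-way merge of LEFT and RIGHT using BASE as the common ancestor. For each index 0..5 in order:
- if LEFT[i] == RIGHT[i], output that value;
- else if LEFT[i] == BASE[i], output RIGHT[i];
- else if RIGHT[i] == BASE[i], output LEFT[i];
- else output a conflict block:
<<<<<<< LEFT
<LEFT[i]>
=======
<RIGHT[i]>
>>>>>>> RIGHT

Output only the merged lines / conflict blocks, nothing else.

Answer: foxtrot
golf
echo
delta
echo
foxtrot

Derivation:
Final LEFT:  [golf, golf, echo, golf, bravo, foxtrot]
Final RIGHT: [foxtrot, delta, echo, delta, echo, foxtrot]
i=0: L=golf=BASE, R=foxtrot -> take RIGHT -> foxtrot
i=1: L=golf, R=delta=BASE -> take LEFT -> golf
i=2: L=echo R=echo -> agree -> echo
i=3: L=golf=BASE, R=delta -> take RIGHT -> delta
i=4: L=bravo=BASE, R=echo -> take RIGHT -> echo
i=5: L=foxtrot R=foxtrot -> agree -> foxtrot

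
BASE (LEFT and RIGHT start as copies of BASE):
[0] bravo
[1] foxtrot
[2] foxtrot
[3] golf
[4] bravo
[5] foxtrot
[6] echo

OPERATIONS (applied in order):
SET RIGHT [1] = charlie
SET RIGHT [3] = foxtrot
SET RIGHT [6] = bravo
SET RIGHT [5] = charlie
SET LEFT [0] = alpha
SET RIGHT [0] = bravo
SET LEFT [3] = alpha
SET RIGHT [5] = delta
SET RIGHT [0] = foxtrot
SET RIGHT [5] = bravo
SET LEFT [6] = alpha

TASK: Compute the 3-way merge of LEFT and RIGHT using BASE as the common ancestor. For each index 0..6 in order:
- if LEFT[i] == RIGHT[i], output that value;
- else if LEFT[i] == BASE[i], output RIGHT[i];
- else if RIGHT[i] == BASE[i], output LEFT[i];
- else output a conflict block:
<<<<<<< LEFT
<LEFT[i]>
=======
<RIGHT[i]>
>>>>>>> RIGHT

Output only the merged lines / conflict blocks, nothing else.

Answer: <<<<<<< LEFT
alpha
=======
foxtrot
>>>>>>> RIGHT
charlie
foxtrot
<<<<<<< LEFT
alpha
=======
foxtrot
>>>>>>> RIGHT
bravo
bravo
<<<<<<< LEFT
alpha
=======
bravo
>>>>>>> RIGHT

Derivation:
Final LEFT:  [alpha, foxtrot, foxtrot, alpha, bravo, foxtrot, alpha]
Final RIGHT: [foxtrot, charlie, foxtrot, foxtrot, bravo, bravo, bravo]
i=0: BASE=bravo L=alpha R=foxtrot all differ -> CONFLICT
i=1: L=foxtrot=BASE, R=charlie -> take RIGHT -> charlie
i=2: L=foxtrot R=foxtrot -> agree -> foxtrot
i=3: BASE=golf L=alpha R=foxtrot all differ -> CONFLICT
i=4: L=bravo R=bravo -> agree -> bravo
i=5: L=foxtrot=BASE, R=bravo -> take RIGHT -> bravo
i=6: BASE=echo L=alpha R=bravo all differ -> CONFLICT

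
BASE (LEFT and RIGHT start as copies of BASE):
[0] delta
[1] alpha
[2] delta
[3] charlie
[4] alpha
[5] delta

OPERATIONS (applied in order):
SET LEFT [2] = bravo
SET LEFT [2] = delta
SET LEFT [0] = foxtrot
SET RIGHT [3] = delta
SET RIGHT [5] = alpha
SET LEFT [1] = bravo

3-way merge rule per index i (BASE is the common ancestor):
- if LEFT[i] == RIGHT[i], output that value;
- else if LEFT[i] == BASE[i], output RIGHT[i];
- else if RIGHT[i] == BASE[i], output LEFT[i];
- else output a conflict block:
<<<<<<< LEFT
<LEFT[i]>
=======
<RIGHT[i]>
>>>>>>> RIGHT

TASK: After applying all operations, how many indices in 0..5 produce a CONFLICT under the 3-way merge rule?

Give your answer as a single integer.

Answer: 0

Derivation:
Final LEFT:  [foxtrot, bravo, delta, charlie, alpha, delta]
Final RIGHT: [delta, alpha, delta, delta, alpha, alpha]
i=0: L=foxtrot, R=delta=BASE -> take LEFT -> foxtrot
i=1: L=bravo, R=alpha=BASE -> take LEFT -> bravo
i=2: L=delta R=delta -> agree -> delta
i=3: L=charlie=BASE, R=delta -> take RIGHT -> delta
i=4: L=alpha R=alpha -> agree -> alpha
i=5: L=delta=BASE, R=alpha -> take RIGHT -> alpha
Conflict count: 0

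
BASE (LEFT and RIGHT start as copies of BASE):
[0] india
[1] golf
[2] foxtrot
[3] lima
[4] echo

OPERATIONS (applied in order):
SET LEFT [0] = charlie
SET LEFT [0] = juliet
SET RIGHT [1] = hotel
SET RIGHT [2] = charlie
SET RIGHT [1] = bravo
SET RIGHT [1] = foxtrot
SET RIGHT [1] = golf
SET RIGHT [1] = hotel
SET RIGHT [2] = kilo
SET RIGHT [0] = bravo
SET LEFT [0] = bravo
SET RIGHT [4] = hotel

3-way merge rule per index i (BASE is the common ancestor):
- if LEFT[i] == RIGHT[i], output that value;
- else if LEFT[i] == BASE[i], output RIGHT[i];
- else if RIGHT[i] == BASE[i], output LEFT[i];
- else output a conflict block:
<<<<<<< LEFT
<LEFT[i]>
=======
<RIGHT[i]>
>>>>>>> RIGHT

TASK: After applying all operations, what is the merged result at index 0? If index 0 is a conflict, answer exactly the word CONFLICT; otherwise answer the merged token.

Answer: bravo

Derivation:
Final LEFT:  [bravo, golf, foxtrot, lima, echo]
Final RIGHT: [bravo, hotel, kilo, lima, hotel]
i=0: L=bravo R=bravo -> agree -> bravo
i=1: L=golf=BASE, R=hotel -> take RIGHT -> hotel
i=2: L=foxtrot=BASE, R=kilo -> take RIGHT -> kilo
i=3: L=lima R=lima -> agree -> lima
i=4: L=echo=BASE, R=hotel -> take RIGHT -> hotel
Index 0 -> bravo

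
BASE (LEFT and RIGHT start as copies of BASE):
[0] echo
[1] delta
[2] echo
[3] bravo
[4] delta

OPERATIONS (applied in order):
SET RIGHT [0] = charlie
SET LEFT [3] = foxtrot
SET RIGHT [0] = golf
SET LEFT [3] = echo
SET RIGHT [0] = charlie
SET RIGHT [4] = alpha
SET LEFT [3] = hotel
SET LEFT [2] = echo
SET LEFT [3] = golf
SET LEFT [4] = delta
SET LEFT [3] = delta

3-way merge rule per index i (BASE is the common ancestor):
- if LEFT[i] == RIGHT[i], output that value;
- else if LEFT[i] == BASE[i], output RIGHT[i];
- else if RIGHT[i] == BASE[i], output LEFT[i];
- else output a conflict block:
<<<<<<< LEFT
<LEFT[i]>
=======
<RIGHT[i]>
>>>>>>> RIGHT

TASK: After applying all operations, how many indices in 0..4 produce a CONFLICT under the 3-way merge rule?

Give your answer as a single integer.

Final LEFT:  [echo, delta, echo, delta, delta]
Final RIGHT: [charlie, delta, echo, bravo, alpha]
i=0: L=echo=BASE, R=charlie -> take RIGHT -> charlie
i=1: L=delta R=delta -> agree -> delta
i=2: L=echo R=echo -> agree -> echo
i=3: L=delta, R=bravo=BASE -> take LEFT -> delta
i=4: L=delta=BASE, R=alpha -> take RIGHT -> alpha
Conflict count: 0

Answer: 0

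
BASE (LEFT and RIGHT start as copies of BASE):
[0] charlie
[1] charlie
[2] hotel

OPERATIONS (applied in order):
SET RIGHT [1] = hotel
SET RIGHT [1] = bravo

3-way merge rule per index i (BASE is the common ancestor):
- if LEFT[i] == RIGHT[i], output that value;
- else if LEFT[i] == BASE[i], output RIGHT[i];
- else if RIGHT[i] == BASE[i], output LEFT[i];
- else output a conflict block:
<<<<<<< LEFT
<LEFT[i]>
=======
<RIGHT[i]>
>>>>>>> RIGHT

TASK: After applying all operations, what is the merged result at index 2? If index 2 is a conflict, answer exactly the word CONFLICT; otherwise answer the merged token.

Answer: hotel

Derivation:
Final LEFT:  [charlie, charlie, hotel]
Final RIGHT: [charlie, bravo, hotel]
i=0: L=charlie R=charlie -> agree -> charlie
i=1: L=charlie=BASE, R=bravo -> take RIGHT -> bravo
i=2: L=hotel R=hotel -> agree -> hotel
Index 2 -> hotel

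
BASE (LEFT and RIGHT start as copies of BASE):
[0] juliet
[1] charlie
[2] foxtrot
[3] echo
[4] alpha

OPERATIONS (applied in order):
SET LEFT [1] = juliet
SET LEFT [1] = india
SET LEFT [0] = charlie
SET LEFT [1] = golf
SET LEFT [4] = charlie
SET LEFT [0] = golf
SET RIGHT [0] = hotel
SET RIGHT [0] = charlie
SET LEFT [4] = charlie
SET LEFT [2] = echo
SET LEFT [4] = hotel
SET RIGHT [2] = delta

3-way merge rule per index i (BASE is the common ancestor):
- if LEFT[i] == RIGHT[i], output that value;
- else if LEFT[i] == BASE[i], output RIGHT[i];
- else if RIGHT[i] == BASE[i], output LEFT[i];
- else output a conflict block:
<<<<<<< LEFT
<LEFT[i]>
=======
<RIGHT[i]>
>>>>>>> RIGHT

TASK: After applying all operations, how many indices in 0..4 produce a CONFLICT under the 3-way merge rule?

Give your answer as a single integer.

Answer: 2

Derivation:
Final LEFT:  [golf, golf, echo, echo, hotel]
Final RIGHT: [charlie, charlie, delta, echo, alpha]
i=0: BASE=juliet L=golf R=charlie all differ -> CONFLICT
i=1: L=golf, R=charlie=BASE -> take LEFT -> golf
i=2: BASE=foxtrot L=echo R=delta all differ -> CONFLICT
i=3: L=echo R=echo -> agree -> echo
i=4: L=hotel, R=alpha=BASE -> take LEFT -> hotel
Conflict count: 2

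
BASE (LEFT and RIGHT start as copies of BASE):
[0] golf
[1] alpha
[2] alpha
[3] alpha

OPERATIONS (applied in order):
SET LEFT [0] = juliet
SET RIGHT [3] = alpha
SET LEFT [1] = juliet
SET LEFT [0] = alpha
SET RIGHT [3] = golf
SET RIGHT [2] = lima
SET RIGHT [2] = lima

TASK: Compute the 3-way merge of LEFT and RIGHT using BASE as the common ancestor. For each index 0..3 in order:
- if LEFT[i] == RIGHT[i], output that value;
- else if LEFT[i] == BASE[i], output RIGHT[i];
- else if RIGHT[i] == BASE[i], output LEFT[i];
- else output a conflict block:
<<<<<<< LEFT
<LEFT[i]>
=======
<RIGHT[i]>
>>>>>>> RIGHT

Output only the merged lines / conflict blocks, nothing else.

Final LEFT:  [alpha, juliet, alpha, alpha]
Final RIGHT: [golf, alpha, lima, golf]
i=0: L=alpha, R=golf=BASE -> take LEFT -> alpha
i=1: L=juliet, R=alpha=BASE -> take LEFT -> juliet
i=2: L=alpha=BASE, R=lima -> take RIGHT -> lima
i=3: L=alpha=BASE, R=golf -> take RIGHT -> golf

Answer: alpha
juliet
lima
golf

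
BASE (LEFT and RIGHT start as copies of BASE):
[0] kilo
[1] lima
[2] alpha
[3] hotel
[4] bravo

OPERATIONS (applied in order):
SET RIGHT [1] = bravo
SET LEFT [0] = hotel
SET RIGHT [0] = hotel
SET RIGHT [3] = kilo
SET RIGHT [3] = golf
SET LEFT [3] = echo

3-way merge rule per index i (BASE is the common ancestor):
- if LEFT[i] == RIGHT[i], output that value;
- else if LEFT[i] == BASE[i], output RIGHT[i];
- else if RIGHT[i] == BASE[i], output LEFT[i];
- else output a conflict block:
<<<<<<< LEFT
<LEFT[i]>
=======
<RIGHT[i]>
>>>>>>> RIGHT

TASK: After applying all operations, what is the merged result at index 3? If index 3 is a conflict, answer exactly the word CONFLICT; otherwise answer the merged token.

Final LEFT:  [hotel, lima, alpha, echo, bravo]
Final RIGHT: [hotel, bravo, alpha, golf, bravo]
i=0: L=hotel R=hotel -> agree -> hotel
i=1: L=lima=BASE, R=bravo -> take RIGHT -> bravo
i=2: L=alpha R=alpha -> agree -> alpha
i=3: BASE=hotel L=echo R=golf all differ -> CONFLICT
i=4: L=bravo R=bravo -> agree -> bravo
Index 3 -> CONFLICT

Answer: CONFLICT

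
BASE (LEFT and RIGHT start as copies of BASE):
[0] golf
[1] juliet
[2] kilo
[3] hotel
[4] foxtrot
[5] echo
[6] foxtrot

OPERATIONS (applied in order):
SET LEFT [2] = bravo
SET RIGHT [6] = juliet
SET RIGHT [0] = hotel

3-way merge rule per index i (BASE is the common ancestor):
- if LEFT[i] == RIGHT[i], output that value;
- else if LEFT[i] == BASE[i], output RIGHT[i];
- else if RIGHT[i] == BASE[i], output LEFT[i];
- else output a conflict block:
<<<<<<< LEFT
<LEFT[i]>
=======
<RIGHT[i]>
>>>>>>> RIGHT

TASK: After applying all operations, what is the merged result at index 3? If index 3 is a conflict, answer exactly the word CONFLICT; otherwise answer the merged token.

Final LEFT:  [golf, juliet, bravo, hotel, foxtrot, echo, foxtrot]
Final RIGHT: [hotel, juliet, kilo, hotel, foxtrot, echo, juliet]
i=0: L=golf=BASE, R=hotel -> take RIGHT -> hotel
i=1: L=juliet R=juliet -> agree -> juliet
i=2: L=bravo, R=kilo=BASE -> take LEFT -> bravo
i=3: L=hotel R=hotel -> agree -> hotel
i=4: L=foxtrot R=foxtrot -> agree -> foxtrot
i=5: L=echo R=echo -> agree -> echo
i=6: L=foxtrot=BASE, R=juliet -> take RIGHT -> juliet
Index 3 -> hotel

Answer: hotel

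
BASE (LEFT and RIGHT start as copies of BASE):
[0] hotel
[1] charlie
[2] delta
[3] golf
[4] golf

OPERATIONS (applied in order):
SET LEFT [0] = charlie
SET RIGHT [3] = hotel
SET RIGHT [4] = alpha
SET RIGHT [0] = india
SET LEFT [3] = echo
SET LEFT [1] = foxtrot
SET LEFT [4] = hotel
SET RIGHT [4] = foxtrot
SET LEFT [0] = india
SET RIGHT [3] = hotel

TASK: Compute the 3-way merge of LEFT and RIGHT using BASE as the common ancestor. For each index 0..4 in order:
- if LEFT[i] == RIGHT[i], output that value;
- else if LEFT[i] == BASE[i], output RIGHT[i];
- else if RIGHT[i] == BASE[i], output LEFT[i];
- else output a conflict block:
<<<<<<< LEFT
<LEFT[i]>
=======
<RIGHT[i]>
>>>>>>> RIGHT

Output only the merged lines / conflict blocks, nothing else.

Final LEFT:  [india, foxtrot, delta, echo, hotel]
Final RIGHT: [india, charlie, delta, hotel, foxtrot]
i=0: L=india R=india -> agree -> india
i=1: L=foxtrot, R=charlie=BASE -> take LEFT -> foxtrot
i=2: L=delta R=delta -> agree -> delta
i=3: BASE=golf L=echo R=hotel all differ -> CONFLICT
i=4: BASE=golf L=hotel R=foxtrot all differ -> CONFLICT

Answer: india
foxtrot
delta
<<<<<<< LEFT
echo
=======
hotel
>>>>>>> RIGHT
<<<<<<< LEFT
hotel
=======
foxtrot
>>>>>>> RIGHT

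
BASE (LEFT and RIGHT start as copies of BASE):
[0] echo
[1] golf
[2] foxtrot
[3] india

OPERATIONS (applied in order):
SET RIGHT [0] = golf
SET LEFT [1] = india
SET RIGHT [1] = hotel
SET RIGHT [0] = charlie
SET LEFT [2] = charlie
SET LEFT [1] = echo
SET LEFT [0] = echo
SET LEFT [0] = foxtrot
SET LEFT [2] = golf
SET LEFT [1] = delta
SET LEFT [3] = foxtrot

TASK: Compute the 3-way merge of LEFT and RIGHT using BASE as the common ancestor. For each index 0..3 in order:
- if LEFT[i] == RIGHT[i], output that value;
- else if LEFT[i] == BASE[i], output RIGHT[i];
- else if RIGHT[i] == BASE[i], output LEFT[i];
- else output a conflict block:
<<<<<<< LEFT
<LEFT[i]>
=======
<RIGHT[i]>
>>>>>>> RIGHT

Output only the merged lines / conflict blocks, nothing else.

Answer: <<<<<<< LEFT
foxtrot
=======
charlie
>>>>>>> RIGHT
<<<<<<< LEFT
delta
=======
hotel
>>>>>>> RIGHT
golf
foxtrot

Derivation:
Final LEFT:  [foxtrot, delta, golf, foxtrot]
Final RIGHT: [charlie, hotel, foxtrot, india]
i=0: BASE=echo L=foxtrot R=charlie all differ -> CONFLICT
i=1: BASE=golf L=delta R=hotel all differ -> CONFLICT
i=2: L=golf, R=foxtrot=BASE -> take LEFT -> golf
i=3: L=foxtrot, R=india=BASE -> take LEFT -> foxtrot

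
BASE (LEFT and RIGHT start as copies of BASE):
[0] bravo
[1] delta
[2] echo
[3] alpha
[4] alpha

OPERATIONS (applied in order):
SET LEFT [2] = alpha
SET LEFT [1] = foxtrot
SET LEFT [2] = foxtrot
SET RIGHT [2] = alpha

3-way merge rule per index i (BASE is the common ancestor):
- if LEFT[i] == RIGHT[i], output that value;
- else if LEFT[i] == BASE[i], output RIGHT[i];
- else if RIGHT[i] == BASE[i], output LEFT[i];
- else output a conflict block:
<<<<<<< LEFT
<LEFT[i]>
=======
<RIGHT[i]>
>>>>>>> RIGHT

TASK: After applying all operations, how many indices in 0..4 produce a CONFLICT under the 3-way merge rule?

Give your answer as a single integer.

Answer: 1

Derivation:
Final LEFT:  [bravo, foxtrot, foxtrot, alpha, alpha]
Final RIGHT: [bravo, delta, alpha, alpha, alpha]
i=0: L=bravo R=bravo -> agree -> bravo
i=1: L=foxtrot, R=delta=BASE -> take LEFT -> foxtrot
i=2: BASE=echo L=foxtrot R=alpha all differ -> CONFLICT
i=3: L=alpha R=alpha -> agree -> alpha
i=4: L=alpha R=alpha -> agree -> alpha
Conflict count: 1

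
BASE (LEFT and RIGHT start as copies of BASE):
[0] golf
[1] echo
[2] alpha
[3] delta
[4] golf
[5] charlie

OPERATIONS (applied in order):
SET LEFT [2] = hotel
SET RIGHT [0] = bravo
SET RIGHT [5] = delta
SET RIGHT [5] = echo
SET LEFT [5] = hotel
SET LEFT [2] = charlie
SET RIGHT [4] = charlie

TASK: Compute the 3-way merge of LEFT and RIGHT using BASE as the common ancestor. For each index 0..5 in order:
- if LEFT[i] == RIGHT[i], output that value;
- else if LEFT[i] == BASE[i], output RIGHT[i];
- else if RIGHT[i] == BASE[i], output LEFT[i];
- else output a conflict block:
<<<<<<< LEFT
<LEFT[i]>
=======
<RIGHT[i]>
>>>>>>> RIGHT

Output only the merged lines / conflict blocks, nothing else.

Answer: bravo
echo
charlie
delta
charlie
<<<<<<< LEFT
hotel
=======
echo
>>>>>>> RIGHT

Derivation:
Final LEFT:  [golf, echo, charlie, delta, golf, hotel]
Final RIGHT: [bravo, echo, alpha, delta, charlie, echo]
i=0: L=golf=BASE, R=bravo -> take RIGHT -> bravo
i=1: L=echo R=echo -> agree -> echo
i=2: L=charlie, R=alpha=BASE -> take LEFT -> charlie
i=3: L=delta R=delta -> agree -> delta
i=4: L=golf=BASE, R=charlie -> take RIGHT -> charlie
i=5: BASE=charlie L=hotel R=echo all differ -> CONFLICT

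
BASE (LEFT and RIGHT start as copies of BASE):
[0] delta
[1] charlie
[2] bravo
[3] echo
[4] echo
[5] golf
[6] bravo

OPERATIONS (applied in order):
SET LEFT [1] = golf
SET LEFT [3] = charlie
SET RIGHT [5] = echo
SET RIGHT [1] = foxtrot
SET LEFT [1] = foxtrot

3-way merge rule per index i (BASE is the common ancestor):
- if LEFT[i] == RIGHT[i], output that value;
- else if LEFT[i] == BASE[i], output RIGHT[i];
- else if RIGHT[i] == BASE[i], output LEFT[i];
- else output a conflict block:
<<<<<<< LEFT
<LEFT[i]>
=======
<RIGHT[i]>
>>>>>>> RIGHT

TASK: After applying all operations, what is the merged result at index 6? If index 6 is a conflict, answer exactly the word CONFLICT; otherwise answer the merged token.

Final LEFT:  [delta, foxtrot, bravo, charlie, echo, golf, bravo]
Final RIGHT: [delta, foxtrot, bravo, echo, echo, echo, bravo]
i=0: L=delta R=delta -> agree -> delta
i=1: L=foxtrot R=foxtrot -> agree -> foxtrot
i=2: L=bravo R=bravo -> agree -> bravo
i=3: L=charlie, R=echo=BASE -> take LEFT -> charlie
i=4: L=echo R=echo -> agree -> echo
i=5: L=golf=BASE, R=echo -> take RIGHT -> echo
i=6: L=bravo R=bravo -> agree -> bravo
Index 6 -> bravo

Answer: bravo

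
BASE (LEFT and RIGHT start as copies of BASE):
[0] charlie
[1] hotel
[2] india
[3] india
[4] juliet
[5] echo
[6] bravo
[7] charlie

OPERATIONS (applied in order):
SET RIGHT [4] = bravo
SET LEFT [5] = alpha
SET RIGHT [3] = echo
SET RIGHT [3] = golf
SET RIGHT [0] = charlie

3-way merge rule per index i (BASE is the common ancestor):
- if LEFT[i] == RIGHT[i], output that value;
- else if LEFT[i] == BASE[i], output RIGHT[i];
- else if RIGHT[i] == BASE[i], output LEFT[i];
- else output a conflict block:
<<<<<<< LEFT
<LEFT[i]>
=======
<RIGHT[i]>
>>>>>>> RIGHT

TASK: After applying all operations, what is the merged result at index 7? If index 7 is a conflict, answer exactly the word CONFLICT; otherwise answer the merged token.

Final LEFT:  [charlie, hotel, india, india, juliet, alpha, bravo, charlie]
Final RIGHT: [charlie, hotel, india, golf, bravo, echo, bravo, charlie]
i=0: L=charlie R=charlie -> agree -> charlie
i=1: L=hotel R=hotel -> agree -> hotel
i=2: L=india R=india -> agree -> india
i=3: L=india=BASE, R=golf -> take RIGHT -> golf
i=4: L=juliet=BASE, R=bravo -> take RIGHT -> bravo
i=5: L=alpha, R=echo=BASE -> take LEFT -> alpha
i=6: L=bravo R=bravo -> agree -> bravo
i=7: L=charlie R=charlie -> agree -> charlie
Index 7 -> charlie

Answer: charlie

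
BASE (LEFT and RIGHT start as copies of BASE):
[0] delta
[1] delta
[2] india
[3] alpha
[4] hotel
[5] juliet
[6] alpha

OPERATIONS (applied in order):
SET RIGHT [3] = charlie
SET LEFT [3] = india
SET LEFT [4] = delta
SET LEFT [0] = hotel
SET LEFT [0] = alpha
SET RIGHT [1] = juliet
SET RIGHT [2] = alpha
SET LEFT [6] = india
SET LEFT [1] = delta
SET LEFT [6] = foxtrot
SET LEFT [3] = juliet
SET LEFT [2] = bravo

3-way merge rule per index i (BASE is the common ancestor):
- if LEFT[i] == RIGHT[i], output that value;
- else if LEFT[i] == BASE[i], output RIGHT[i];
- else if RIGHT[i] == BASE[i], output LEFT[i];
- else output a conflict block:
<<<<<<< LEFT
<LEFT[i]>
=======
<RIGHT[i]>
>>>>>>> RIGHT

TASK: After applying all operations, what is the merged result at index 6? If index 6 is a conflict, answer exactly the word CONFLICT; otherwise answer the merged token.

Final LEFT:  [alpha, delta, bravo, juliet, delta, juliet, foxtrot]
Final RIGHT: [delta, juliet, alpha, charlie, hotel, juliet, alpha]
i=0: L=alpha, R=delta=BASE -> take LEFT -> alpha
i=1: L=delta=BASE, R=juliet -> take RIGHT -> juliet
i=2: BASE=india L=bravo R=alpha all differ -> CONFLICT
i=3: BASE=alpha L=juliet R=charlie all differ -> CONFLICT
i=4: L=delta, R=hotel=BASE -> take LEFT -> delta
i=5: L=juliet R=juliet -> agree -> juliet
i=6: L=foxtrot, R=alpha=BASE -> take LEFT -> foxtrot
Index 6 -> foxtrot

Answer: foxtrot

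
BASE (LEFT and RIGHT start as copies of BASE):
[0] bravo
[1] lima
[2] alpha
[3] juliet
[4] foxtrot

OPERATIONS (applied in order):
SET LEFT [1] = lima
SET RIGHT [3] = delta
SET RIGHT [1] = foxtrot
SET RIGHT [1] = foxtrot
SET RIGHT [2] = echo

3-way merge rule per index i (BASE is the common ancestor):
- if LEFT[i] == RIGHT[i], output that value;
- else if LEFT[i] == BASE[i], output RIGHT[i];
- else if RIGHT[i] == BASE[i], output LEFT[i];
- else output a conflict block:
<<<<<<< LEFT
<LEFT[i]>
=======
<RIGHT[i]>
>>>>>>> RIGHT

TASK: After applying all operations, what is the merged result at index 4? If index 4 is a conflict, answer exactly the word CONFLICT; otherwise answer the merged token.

Answer: foxtrot

Derivation:
Final LEFT:  [bravo, lima, alpha, juliet, foxtrot]
Final RIGHT: [bravo, foxtrot, echo, delta, foxtrot]
i=0: L=bravo R=bravo -> agree -> bravo
i=1: L=lima=BASE, R=foxtrot -> take RIGHT -> foxtrot
i=2: L=alpha=BASE, R=echo -> take RIGHT -> echo
i=3: L=juliet=BASE, R=delta -> take RIGHT -> delta
i=4: L=foxtrot R=foxtrot -> agree -> foxtrot
Index 4 -> foxtrot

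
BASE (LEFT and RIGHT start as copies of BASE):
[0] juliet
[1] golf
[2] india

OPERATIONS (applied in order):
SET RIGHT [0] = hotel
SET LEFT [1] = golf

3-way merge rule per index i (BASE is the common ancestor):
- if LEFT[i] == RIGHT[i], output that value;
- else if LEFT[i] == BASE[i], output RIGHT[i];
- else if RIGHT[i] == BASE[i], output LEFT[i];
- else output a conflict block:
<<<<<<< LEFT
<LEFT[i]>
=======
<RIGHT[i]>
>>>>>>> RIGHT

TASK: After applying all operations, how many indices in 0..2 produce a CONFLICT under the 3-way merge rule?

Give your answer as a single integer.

Final LEFT:  [juliet, golf, india]
Final RIGHT: [hotel, golf, india]
i=0: L=juliet=BASE, R=hotel -> take RIGHT -> hotel
i=1: L=golf R=golf -> agree -> golf
i=2: L=india R=india -> agree -> india
Conflict count: 0

Answer: 0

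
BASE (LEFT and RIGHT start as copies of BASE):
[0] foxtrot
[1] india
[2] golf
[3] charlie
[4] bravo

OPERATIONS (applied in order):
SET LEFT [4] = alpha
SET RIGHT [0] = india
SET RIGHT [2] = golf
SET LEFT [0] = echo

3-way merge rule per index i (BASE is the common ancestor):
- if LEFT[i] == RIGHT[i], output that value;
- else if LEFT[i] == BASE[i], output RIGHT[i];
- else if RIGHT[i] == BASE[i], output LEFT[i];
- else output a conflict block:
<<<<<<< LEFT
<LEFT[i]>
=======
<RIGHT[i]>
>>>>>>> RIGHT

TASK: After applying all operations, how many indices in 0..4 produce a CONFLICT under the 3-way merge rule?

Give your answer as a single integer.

Answer: 1

Derivation:
Final LEFT:  [echo, india, golf, charlie, alpha]
Final RIGHT: [india, india, golf, charlie, bravo]
i=0: BASE=foxtrot L=echo R=india all differ -> CONFLICT
i=1: L=india R=india -> agree -> india
i=2: L=golf R=golf -> agree -> golf
i=3: L=charlie R=charlie -> agree -> charlie
i=4: L=alpha, R=bravo=BASE -> take LEFT -> alpha
Conflict count: 1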